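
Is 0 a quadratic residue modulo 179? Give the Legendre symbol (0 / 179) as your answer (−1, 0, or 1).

Top reduces to 0: gcd > 1, so the symbol is 0.

0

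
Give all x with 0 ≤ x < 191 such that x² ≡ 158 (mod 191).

85, 106

Since 191 ≡ 3 (mod 4), a square root of 158 is 158^((191+1)/4) = 158^48 mod 191.
Repeated squaring: 158^2≡134, 158^4≡2, 158^8≡4, 158^16≡16, 158^32≡65 (mod 191).
158^48 = 158^(32+16) ≡ 85 (mod 191).
Check: 85² = 7225 ≡ 158 (mod 191). The two roots are 85 and 106.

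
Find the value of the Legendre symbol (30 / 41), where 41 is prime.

-1

Pull out 2: since 41 ≡ 1 (mod 8), (2/41) = +1.
Reciprocity: 15 ≡ 3 and 41 ≡ 1 (mod 4), so (15/41) = +(41/15).
Reduce top mod 15: now compute (11/15).
Reciprocity: 11 ≡ 3 and 15 ≡ 3 (mod 4), so (11/15) = −(15/11).
Reduce top mod 11: now compute (4/11).
Pull out 2^2: since 11 ≡ 3 (mod 8), (2/11) = -1, so (2/11)^2 = +1.
Reached (1/11) = 1. Collecting the sign flips along the way, the symbol is -1.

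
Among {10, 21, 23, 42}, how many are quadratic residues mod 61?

(10/61) = -1 → non-residue.
(21/61) = -1 → non-residue.
(23/61) = -1 → non-residue.
(42/61) = +1 → QR.
Total quadratic residues among the 4: 1.

1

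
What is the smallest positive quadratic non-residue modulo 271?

(2/271) = +1, so 2 is a residue.
(3/271) = −1, so 3 is the smallest positive non-residue mod 271.

3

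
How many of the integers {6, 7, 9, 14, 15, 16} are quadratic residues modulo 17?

(6/17) = -1 → non-residue.
(7/17) = -1 → non-residue.
(9/17) = +1 → QR.
(14/17) = -1 → non-residue.
(15/17) = +1 → QR.
(16/17) = +1 → QR.
Total quadratic residues among the 6: 3.

3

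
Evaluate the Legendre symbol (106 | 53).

First reduce: 106 ≡ 0 (mod 53).
Top reduces to 0: gcd > 1, so the symbol is 0.

0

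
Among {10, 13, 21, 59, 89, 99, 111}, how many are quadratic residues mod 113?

(10/113) = -1 → non-residue.
(13/113) = +1 → QR.
(21/113) = -1 → non-residue.
(59/113) = -1 → non-residue.
(89/113) = -1 → non-residue.
(99/113) = +1 → QR.
(111/113) = +1 → QR.
Total quadratic residues among the 7: 3.

3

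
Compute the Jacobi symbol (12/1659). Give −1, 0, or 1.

0

Pull out 2^2: since 1659 ≡ 3 (mod 8), (2/1659) = -1, so (2/1659)^2 = +1.
Reciprocity: 3 ≡ 3 and 1659 ≡ 3 (mod 4), so (3/1659) = −(1659/3).
Reduce top mod 3: now compute (0/3).
Top reduces to 0: gcd > 1, so the symbol is 0.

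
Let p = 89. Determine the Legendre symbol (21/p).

1

Reciprocity: 21 ≡ 1 and 89 ≡ 1 (mod 4), so (21/89) = +(89/21).
Reduce top mod 21: now compute (5/21).
Reciprocity: 5 ≡ 1 and 21 ≡ 1 (mod 4), so (5/21) = +(21/5).
Reduce top mod 5: now compute (1/5).
Reached (1/5) = 1. Collecting the sign flips along the way, the symbol is +1.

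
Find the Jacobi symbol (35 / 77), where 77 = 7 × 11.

Reciprocity: 35 ≡ 3 and 77 ≡ 1 (mod 4), so (35/77) = +(77/35).
Reduce top mod 35: now compute (7/35).
Reciprocity: 7 ≡ 3 and 35 ≡ 3 (mod 4), so (7/35) = −(35/7).
Reduce top mod 7: now compute (0/7).
Top reduces to 0: gcd > 1, so the symbol is 0.

0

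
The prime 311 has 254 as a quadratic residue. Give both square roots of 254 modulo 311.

58, 253

Since 311 ≡ 3 (mod 4), a square root of 254 is 254^((311+1)/4) = 254^78 mod 311.
Repeated squaring: 254^2≡139, 254^4≡39, 254^8≡277, 254^16≡223, 254^32≡280, 254^64≡28 (mod 311).
254^78 = 254^(64+8+4+2) ≡ 253 (mod 311).
Check: 253² = 64009 ≡ 254 (mod 311). The two roots are 58 and 253.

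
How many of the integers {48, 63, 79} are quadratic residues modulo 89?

(48/89) = -1 → non-residue.
(63/89) = -1 → non-residue.
(79/89) = +1 → QR.
Total quadratic residues among the 3: 1.

1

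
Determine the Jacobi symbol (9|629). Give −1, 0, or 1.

1

Reciprocity: 9 ≡ 1 and 629 ≡ 1 (mod 4), so (9/629) = +(629/9).
Reduce top mod 9: now compute (8/9).
Pull out 2^3: since 9 ≡ 1 (mod 8), (2/9) = +1, so (2/9)^3 = +1.
Reached (1/9) = 1. Collecting the sign flips along the way, the symbol is +1.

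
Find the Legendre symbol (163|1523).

-1

Reciprocity: 163 ≡ 3 and 1523 ≡ 3 (mod 4), so (163/1523) = −(1523/163).
Reduce top mod 163: now compute (56/163).
Pull out 2^3: since 163 ≡ 3 (mod 8), (2/163) = -1, so (2/163)^3 = -1.
Reciprocity: 7 ≡ 3 and 163 ≡ 3 (mod 4), so (7/163) = −(163/7).
Reduce top mod 7: now compute (2/7).
Pull out 2: since 7 ≡ 7 (mod 8), (2/7) = +1.
Reached (1/7) = 1. Collecting the sign flips along the way, the symbol is -1.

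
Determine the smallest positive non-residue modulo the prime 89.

(2/89) = +1, so 2 is a residue.
(3/89) = −1, so 3 is the smallest positive non-residue mod 89.

3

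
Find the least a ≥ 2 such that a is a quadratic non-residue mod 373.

(2/373) = −1, so 2 is the smallest positive non-residue mod 373.

2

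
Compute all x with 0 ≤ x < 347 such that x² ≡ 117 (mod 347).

Since 347 ≡ 3 (mod 4), a square root of 117 is 117^((347+1)/4) = 117^87 mod 347.
Repeated squaring: 117^2≡156, 117^4≡46, 117^8≡34, 117^16≡115, 117^32≡39, 117^64≡133 (mod 347).
117^87 = 117^(64+16+4+2+1) ≡ 168 (mod 347).
Check: 168² = 28224 ≡ 117 (mod 347). The two roots are 168 and 179.

168, 179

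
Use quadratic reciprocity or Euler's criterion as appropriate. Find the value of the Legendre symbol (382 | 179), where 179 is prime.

-1

First reduce: 382 ≡ 24 (mod 179).
Pull out 2^3: since 179 ≡ 3 (mod 8), (2/179) = -1, so (2/179)^3 = -1.
Reciprocity: 3 ≡ 3 and 179 ≡ 3 (mod 4), so (3/179) = −(179/3).
Reduce top mod 3: now compute (2/3).
Pull out 2: since 3 ≡ 3 (mod 8), (2/3) = -1.
Reached (1/3) = 1. Collecting the sign flips along the way, the symbol is -1.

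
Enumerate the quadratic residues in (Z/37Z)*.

1,3,4,7,9,10,11,12,16,21,25,26,27,28,30,33,34,36

Square k = 1,…,18 (k and 37−k give the same square):
1²=1, 2²=4, 3²=9, 4²=16, 5²=25, 6²=36, 7²≡12, 8²≡27, 9²≡7, 10²≡26, 11²≡10, 12²≡33, 13²≡21, 14²≡11, 15²≡3, 16²≡34, 17²≡30, 18²≡28 (mod 37).
So the quadratic residues mod 37 are {1, 3, 4, 7, 9, 10, 11, 12, 16, 21, 25, 26, 27, 28, 30, 33, 34, 36}.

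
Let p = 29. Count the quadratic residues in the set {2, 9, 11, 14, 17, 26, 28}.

(2/29) = -1 → non-residue.
(9/29) = +1 → QR.
(11/29) = -1 → non-residue.
(14/29) = -1 → non-residue.
(17/29) = -1 → non-residue.
(26/29) = -1 → non-residue.
(28/29) = +1 → QR.
Total quadratic residues among the 7: 2.

2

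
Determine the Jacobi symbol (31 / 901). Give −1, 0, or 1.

Reciprocity: 31 ≡ 3 and 901 ≡ 1 (mod 4), so (31/901) = +(901/31).
Reduce top mod 31: now compute (2/31).
Pull out 2: since 31 ≡ 7 (mod 8), (2/31) = +1.
Reached (1/31) = 1. Collecting the sign flips along the way, the symbol is +1.

1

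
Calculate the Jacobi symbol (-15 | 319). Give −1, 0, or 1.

1

First reduce: -15 ≡ 304 (mod 319).
Pull out 2^4: since 319 ≡ 7 (mod 8), (2/319) = +1, so (2/319)^4 = +1.
Reciprocity: 19 ≡ 3 and 319 ≡ 3 (mod 4), so (19/319) = −(319/19).
Reduce top mod 19: now compute (15/19).
Reciprocity: 15 ≡ 3 and 19 ≡ 3 (mod 4), so (15/19) = −(19/15).
Reduce top mod 15: now compute (4/15).
Pull out 2^2: since 15 ≡ 7 (mod 8), (2/15) = +1, so (2/15)^2 = +1.
Reached (1/15) = 1. Collecting the sign flips along the way, the symbol is +1.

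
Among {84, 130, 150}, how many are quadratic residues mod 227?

(84/227) = +1 → QR.
(130/227) = -1 → non-residue.
(150/227) = -1 → non-residue.
Total quadratic residues among the 3: 1.

1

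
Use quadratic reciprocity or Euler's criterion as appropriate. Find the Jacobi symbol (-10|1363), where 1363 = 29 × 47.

-1

First reduce: -10 ≡ 1353 (mod 1363).
Reciprocity: 1353 ≡ 1 and 1363 ≡ 3 (mod 4), so (1353/1363) = +(1363/1353).
Reduce top mod 1353: now compute (10/1353).
Pull out 2: since 1353 ≡ 1 (mod 8), (2/1353) = +1.
Reciprocity: 5 ≡ 1 and 1353 ≡ 1 (mod 4), so (5/1353) = +(1353/5).
Reduce top mod 5: now compute (3/5).
Reciprocity: 3 ≡ 3 and 5 ≡ 1 (mod 4), so (3/5) = +(5/3).
Reduce top mod 3: now compute (2/3).
Pull out 2: since 3 ≡ 3 (mod 8), (2/3) = -1.
Reached (1/3) = 1. Collecting the sign flips along the way, the symbol is -1.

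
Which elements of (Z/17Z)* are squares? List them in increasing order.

Square k = 1,…,8 (k and 17−k give the same square):
1²=1, 2²=4, 3²=9, 4²=16, 5²≡8, 6²≡2, 7²≡15, 8²≡13 (mod 17).
So the quadratic residues mod 17 are {1, 2, 4, 8, 9, 13, 15, 16}.

1 2 4 8 9 13 15 16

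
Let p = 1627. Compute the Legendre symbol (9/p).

1

Reciprocity: 9 ≡ 1 and 1627 ≡ 3 (mod 4), so (9/1627) = +(1627/9).
Reduce top mod 9: now compute (7/9).
Reciprocity: 7 ≡ 3 and 9 ≡ 1 (mod 4), so (7/9) = +(9/7).
Reduce top mod 7: now compute (2/7).
Pull out 2: since 7 ≡ 7 (mod 8), (2/7) = +1.
Reached (1/7) = 1. Collecting the sign flips along the way, the symbol is +1.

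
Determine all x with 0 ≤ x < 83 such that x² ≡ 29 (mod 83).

Since 83 ≡ 3 (mod 4), a square root of 29 is 29^((83+1)/4) = 29^21 mod 83.
Repeated squaring: 29^2≡11, 29^4≡38, 29^8≡33, 29^16≡10 (mod 83).
29^21 = 29^(16+4+1) ≡ 64 (mod 83).
Check: 64² = 4096 ≡ 29 (mod 83). The two roots are 19 and 64.

19, 64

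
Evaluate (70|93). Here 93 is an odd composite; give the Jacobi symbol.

1

Pull out 2: since 93 ≡ 5 (mod 8), (2/93) = -1.
Reciprocity: 35 ≡ 3 and 93 ≡ 1 (mod 4), so (35/93) = +(93/35).
Reduce top mod 35: now compute (23/35).
Reciprocity: 23 ≡ 3 and 35 ≡ 3 (mod 4), so (23/35) = −(35/23).
Reduce top mod 23: now compute (12/23).
Pull out 2^2: since 23 ≡ 7 (mod 8), (2/23) = +1, so (2/23)^2 = +1.
Reciprocity: 3 ≡ 3 and 23 ≡ 3 (mod 4), so (3/23) = −(23/3).
Reduce top mod 3: now compute (2/3).
Pull out 2: since 3 ≡ 3 (mod 8), (2/3) = -1.
Reached (1/3) = 1. Collecting the sign flips along the way, the symbol is +1.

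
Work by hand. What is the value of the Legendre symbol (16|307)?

Euler's criterion: (16/307) ≡ 16^153 (mod 307).
16^2 ≡ 256 (mod 307)
16^4 ≡ 145 (mod 307)
16^8 ≡ 149 (mod 307)
16^16 ≡ 97 (mod 307)
16^32 ≡ 199 (mod 307)
16^64 ≡ 305 (mod 307)
16^128 ≡ 4 (mod 307)
16^153 = 16^(128+16+8+1) ≡ 1 (mod 307).
Result is 1, so (16/307) = 1.

1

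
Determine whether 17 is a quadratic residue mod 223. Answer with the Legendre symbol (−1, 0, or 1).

1

Reciprocity: 17 ≡ 1 and 223 ≡ 3 (mod 4), so (17/223) = +(223/17).
Reduce top mod 17: now compute (2/17).
Pull out 2: since 17 ≡ 1 (mod 8), (2/17) = +1.
Reached (1/17) = 1. Collecting the sign flips along the way, the symbol is +1.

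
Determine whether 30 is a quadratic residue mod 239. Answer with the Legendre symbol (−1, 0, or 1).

Pull out 2: since 239 ≡ 7 (mod 8), (2/239) = +1.
Reciprocity: 15 ≡ 3 and 239 ≡ 3 (mod 4), so (15/239) = −(239/15).
Reduce top mod 15: now compute (14/15).
Pull out 2: since 15 ≡ 7 (mod 8), (2/15) = +1.
Reciprocity: 7 ≡ 3 and 15 ≡ 3 (mod 4), so (7/15) = −(15/7).
Reduce top mod 7: now compute (1/7).
Reached (1/7) = 1. Collecting the sign flips along the way, the symbol is +1.

1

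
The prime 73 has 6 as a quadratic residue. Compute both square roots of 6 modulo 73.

15, 58

73 ≡ 1 (mod 4), so we find a root by search.
Trying successive values, 15² = 225 ≡ 6 (mod 73). The other root is 73 − 15 = 58.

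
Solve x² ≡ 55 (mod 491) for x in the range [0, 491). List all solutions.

Since 491 ≡ 3 (mod 4), a square root of 55 is 55^((491+1)/4) = 55^123 mod 491.
Repeated squaring: 55^2≡79, 55^4≡349, 55^8≡33, 55^16≡107, 55^32≡156, 55^64≡277 (mod 491).
55^123 = 55^(64+32+16+8+2+1) ≡ 163 (mod 491).
Check: 163² = 26569 ≡ 55 (mod 491). The two roots are 163 and 328.

163, 328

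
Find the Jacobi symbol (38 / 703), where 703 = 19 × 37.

Pull out 2: since 703 ≡ 7 (mod 8), (2/703) = +1.
Reciprocity: 19 ≡ 3 and 703 ≡ 3 (mod 4), so (19/703) = −(703/19).
Reduce top mod 19: now compute (0/19).
Top reduces to 0: gcd > 1, so the symbol is 0.

0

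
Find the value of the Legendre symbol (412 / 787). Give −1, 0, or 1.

Euler's criterion: (412/787) ≡ 412^393 (mod 787).
412^2 ≡ 539 (mod 787)
412^4 ≡ 118 (mod 787)
412^8 ≡ 545 (mod 787)
412^16 ≡ 326 (mod 787)
412^32 ≡ 31 (mod 787)
412^64 ≡ 174 (mod 787)
412^128 ≡ 370 (mod 787)
412^256 ≡ 749 (mod 787)
412^393 = 412^(256+128+8+1) ≡ 786 (mod 787).
Result is 786 ≡ −1, so (412/787) = −1.

-1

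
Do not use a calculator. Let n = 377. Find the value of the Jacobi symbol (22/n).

1

Pull out 2: since 377 ≡ 1 (mod 8), (2/377) = +1.
Reciprocity: 11 ≡ 3 and 377 ≡ 1 (mod 4), so (11/377) = +(377/11).
Reduce top mod 11: now compute (3/11).
Reciprocity: 3 ≡ 3 and 11 ≡ 3 (mod 4), so (3/11) = −(11/3).
Reduce top mod 3: now compute (2/3).
Pull out 2: since 3 ≡ 3 (mod 8), (2/3) = -1.
Reached (1/3) = 1. Collecting the sign flips along the way, the symbol is +1.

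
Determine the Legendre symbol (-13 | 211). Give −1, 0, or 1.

-1

First reduce: -13 ≡ 198 (mod 211).
Pull out 2: since 211 ≡ 3 (mod 8), (2/211) = -1.
Reciprocity: 99 ≡ 3 and 211 ≡ 3 (mod 4), so (99/211) = −(211/99).
Reduce top mod 99: now compute (13/99).
Reciprocity: 13 ≡ 1 and 99 ≡ 3 (mod 4), so (13/99) = +(99/13).
Reduce top mod 13: now compute (8/13).
Pull out 2^3: since 13 ≡ 5 (mod 8), (2/13) = -1, so (2/13)^3 = -1.
Reached (1/13) = 1. Collecting the sign flips along the way, the symbol is -1.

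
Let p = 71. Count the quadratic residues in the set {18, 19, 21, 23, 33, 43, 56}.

(18/71) = +1 → QR.
(19/71) = +1 → QR.
(21/71) = -1 → non-residue.
(23/71) = -1 → non-residue.
(33/71) = -1 → non-residue.
(43/71) = +1 → QR.
(56/71) = -1 → non-residue.
Total quadratic residues among the 7: 3.

3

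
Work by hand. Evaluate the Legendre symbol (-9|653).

Euler's criterion: (-9/653) ≡ 644^326 (mod 653).
644^2 ≡ 81 (mod 653)
644^4 ≡ 31 (mod 653)
644^8 ≡ 308 (mod 653)
644^16 ≡ 179 (mod 653)
644^32 ≡ 44 (mod 653)
644^64 ≡ 630 (mod 653)
644^128 ≡ 529 (mod 653)
644^256 ≡ 357 (mod 653)
644^326 = 644^(256+64+4+2) ≡ 1 (mod 653).
Result is 1, so (-9/653) = 1.

1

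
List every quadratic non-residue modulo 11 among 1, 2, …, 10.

Square k = 1,…,5 (k and 11−k give the same square):
1²=1, 2²=4, 3²=9, 4²≡5, 5²≡3 (mod 11).
The residues are {1, 3, 4, 5, 9}; the non-residues are the remaining 5 nonzero classes.

2 6 7 8 10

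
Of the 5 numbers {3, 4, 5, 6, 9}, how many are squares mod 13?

(3/13) = +1 → QR.
(4/13) = +1 → QR.
(5/13) = -1 → non-residue.
(6/13) = -1 → non-residue.
(9/13) = +1 → QR.
Total quadratic residues among the 5: 3.

3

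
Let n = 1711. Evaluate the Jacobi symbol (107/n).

1

Reciprocity: 107 ≡ 3 and 1711 ≡ 3 (mod 4), so (107/1711) = −(1711/107).
Reduce top mod 107: now compute (106/107).
Pull out 2: since 107 ≡ 3 (mod 8), (2/107) = -1.
Reciprocity: 53 ≡ 1 and 107 ≡ 3 (mod 4), so (53/107) = +(107/53).
Reduce top mod 53: now compute (1/53).
Reached (1/53) = 1. Collecting the sign flips along the way, the symbol is +1.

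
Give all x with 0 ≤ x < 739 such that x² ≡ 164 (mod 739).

Since 739 ≡ 3 (mod 4), a square root of 164 is 164^((739+1)/4) = 164^185 mod 739.
Repeated squaring: 164^2≡292, 164^4≡279, 164^8≡246, 164^16≡657, 164^32≡73, 164^64≡156, 164^128≡688 (mod 739).
164^185 = 164^(128+32+16+8+1) ≡ 608 (mod 739).
Check: 608² = 369664 ≡ 164 (mod 739). The two roots are 131 and 608.

131, 608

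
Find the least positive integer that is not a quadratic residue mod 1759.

3

(2/1759) = +1, so 2 is a residue.
(3/1759) = −1, so 3 is the smallest positive non-residue mod 1759.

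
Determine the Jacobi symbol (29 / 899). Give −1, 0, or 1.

0

Reciprocity: 29 ≡ 1 and 899 ≡ 3 (mod 4), so (29/899) = +(899/29).
Reduce top mod 29: now compute (0/29).
Top reduces to 0: gcd > 1, so the symbol is 0.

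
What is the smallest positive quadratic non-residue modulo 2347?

2

(2/2347) = −1, so 2 is the smallest positive non-residue mod 2347.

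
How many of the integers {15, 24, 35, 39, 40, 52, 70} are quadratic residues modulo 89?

2

(15/89) = -1 → non-residue.
(24/89) = -1 → non-residue.
(35/89) = -1 → non-residue.
(39/89) = +1 → QR.
(40/89) = +1 → QR.
(52/89) = -1 → non-residue.
(70/89) = -1 → non-residue.
Total quadratic residues among the 7: 2.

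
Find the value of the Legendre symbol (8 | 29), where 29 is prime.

-1

Pull out 2^3: since 29 ≡ 5 (mod 8), (2/29) = -1, so (2/29)^3 = -1.
Reached (1/29) = 1. Collecting the sign flips along the way, the symbol is -1.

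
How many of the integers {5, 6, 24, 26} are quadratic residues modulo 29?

(5/29) = +1 → QR.
(6/29) = +1 → QR.
(24/29) = +1 → QR.
(26/29) = -1 → non-residue.
Total quadratic residues among the 4: 3.

3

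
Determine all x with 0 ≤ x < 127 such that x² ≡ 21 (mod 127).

Since 127 ≡ 3 (mod 4), a square root of 21 is 21^((127+1)/4) = 21^32 mod 127.
Repeated squaring: 21^2≡60, 21^4≡44, 21^8≡31, 21^16≡72, 21^32≡104 (mod 127).
21^32 = 21^(32) ≡ 104 (mod 127).
Check: 104² = 10816 ≡ 21 (mod 127). The two roots are 23 and 104.

23, 104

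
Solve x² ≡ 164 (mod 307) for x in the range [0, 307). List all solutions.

85, 222

Since 307 ≡ 3 (mod 4), a square root of 164 is 164^((307+1)/4) = 164^77 mod 307.
Repeated squaring: 164^2≡187, 164^4≡278, 164^8≡227, 164^16≡260, 164^32≡60, 164^64≡223 (mod 307).
164^77 = 164^(64+8+4+1) ≡ 222 (mod 307).
Check: 222² = 49284 ≡ 164 (mod 307). The two roots are 85 and 222.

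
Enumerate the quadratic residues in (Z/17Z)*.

1,2,4,8,9,13,15,16

Square k = 1,…,8 (k and 17−k give the same square):
1²=1, 2²=4, 3²=9, 4²=16, 5²≡8, 6²≡2, 7²≡15, 8²≡13 (mod 17).
So the quadratic residues mod 17 are {1, 2, 4, 8, 9, 13, 15, 16}.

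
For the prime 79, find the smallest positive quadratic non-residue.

(2/79) = +1, so 2 is a residue.
(3/79) = −1, so 3 is the smallest positive non-residue mod 79.

3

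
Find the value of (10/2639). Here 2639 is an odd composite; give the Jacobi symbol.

Pull out 2: since 2639 ≡ 7 (mod 8), (2/2639) = +1.
Reciprocity: 5 ≡ 1 and 2639 ≡ 3 (mod 4), so (5/2639) = +(2639/5).
Reduce top mod 5: now compute (4/5).
Pull out 2^2: since 5 ≡ 5 (mod 8), (2/5) = -1, so (2/5)^2 = +1.
Reached (1/5) = 1. Collecting the sign flips along the way, the symbol is +1.

1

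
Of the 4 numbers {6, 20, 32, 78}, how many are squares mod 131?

1

(6/131) = -1 → non-residue.
(20/131) = +1 → QR.
(32/131) = -1 → non-residue.
(78/131) = -1 → non-residue.
Total quadratic residues among the 4: 1.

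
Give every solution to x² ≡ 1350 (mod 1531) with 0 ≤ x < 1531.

123, 1408

Since 1531 ≡ 3 (mod 4), a square root of 1350 is 1350^((1531+1)/4) = 1350^383 mod 1531.
Repeated squaring: 1350^2≡610, 1350^4≡67, 1350^8≡1427, 1350^16≡99, 1350^32≡615, 1350^64≡68, 1350^128≡31, 1350^256≡961 (mod 1531).
1350^383 = 1350^(256+64+32+16+8+4+2+1) ≡ 123 (mod 1531).
Check: 123² = 15129 ≡ 1350 (mod 1531). The two roots are 123 and 1408.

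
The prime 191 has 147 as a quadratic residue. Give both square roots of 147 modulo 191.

23, 168

Since 191 ≡ 3 (mod 4), a square root of 147 is 147^((191+1)/4) = 147^48 mod 191.
Repeated squaring: 147^2≡26, 147^4≡103, 147^8≡104, 147^16≡120, 147^32≡75 (mod 191).
147^48 = 147^(32+16) ≡ 23 (mod 191).
Check: 23² = 529 ≡ 147 (mod 191). The two roots are 23 and 168.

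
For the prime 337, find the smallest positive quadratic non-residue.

5

(2/337) = +1, so 2 is a residue.
(3/337) = +1, so 3 is a residue.
(4/337) = +1, so 4 is a residue.
(5/337) = −1, so 5 is the smallest positive non-residue mod 337.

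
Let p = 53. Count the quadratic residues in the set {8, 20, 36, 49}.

2

(8/53) = -1 → non-residue.
(20/53) = -1 → non-residue.
(36/53) = +1 → QR.
(49/53) = +1 → QR.
Total quadratic residues among the 4: 2.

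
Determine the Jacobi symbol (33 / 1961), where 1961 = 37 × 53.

-1

Reciprocity: 33 ≡ 1 and 1961 ≡ 1 (mod 4), so (33/1961) = +(1961/33).
Reduce top mod 33: now compute (14/33).
Pull out 2: since 33 ≡ 1 (mod 8), (2/33) = +1.
Reciprocity: 7 ≡ 3 and 33 ≡ 1 (mod 4), so (7/33) = +(33/7).
Reduce top mod 7: now compute (5/7).
Reciprocity: 5 ≡ 1 and 7 ≡ 3 (mod 4), so (5/7) = +(7/5).
Reduce top mod 5: now compute (2/5).
Pull out 2: since 5 ≡ 5 (mod 8), (2/5) = -1.
Reached (1/5) = 1. Collecting the sign flips along the way, the symbol is -1.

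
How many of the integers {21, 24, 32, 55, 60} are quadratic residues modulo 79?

3

(21/79) = +1 → QR.
(24/79) = -1 → non-residue.
(32/79) = +1 → QR.
(55/79) = +1 → QR.
(60/79) = -1 → non-residue.
Total quadratic residues among the 5: 3.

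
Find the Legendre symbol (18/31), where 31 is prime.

Pull out 2: since 31 ≡ 7 (mod 8), (2/31) = +1.
Reciprocity: 9 ≡ 1 and 31 ≡ 3 (mod 4), so (9/31) = +(31/9).
Reduce top mod 9: now compute (4/9).
Pull out 2^2: since 9 ≡ 1 (mod 8), (2/9) = +1, so (2/9)^2 = +1.
Reached (1/9) = 1. Collecting the sign flips along the way, the symbol is +1.

1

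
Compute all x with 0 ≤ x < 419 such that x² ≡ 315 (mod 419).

195, 224

Since 419 ≡ 3 (mod 4), a square root of 315 is 315^((419+1)/4) = 315^105 mod 419.
Repeated squaring: 315^2≡341, 315^4≡218, 315^8≡177, 315^16≡323, 315^32≡417, 315^64≡4 (mod 419).
315^105 = 315^(64+32+8+1) ≡ 195 (mod 419).
Check: 195² = 38025 ≡ 315 (mod 419). The two roots are 195 and 224.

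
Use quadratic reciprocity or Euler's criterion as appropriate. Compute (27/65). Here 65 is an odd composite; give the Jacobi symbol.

-1

Reciprocity: 27 ≡ 3 and 65 ≡ 1 (mod 4), so (27/65) = +(65/27).
Reduce top mod 27: now compute (11/27).
Reciprocity: 11 ≡ 3 and 27 ≡ 3 (mod 4), so (11/27) = −(27/11).
Reduce top mod 11: now compute (5/11).
Reciprocity: 5 ≡ 1 and 11 ≡ 3 (mod 4), so (5/11) = +(11/5).
Reduce top mod 5: now compute (1/5).
Reached (1/5) = 1. Collecting the sign flips along the way, the symbol is -1.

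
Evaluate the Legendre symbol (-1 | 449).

1

Euler's criterion: (-1/449) ≡ 448^224 (mod 449).
448^2 ≡ 1 (mod 449)
448^4 ≡ 1 (mod 449)
448^8 ≡ 1 (mod 449)
448^16 ≡ 1 (mod 449)
448^32 ≡ 1 (mod 449)
448^64 ≡ 1 (mod 449)
448^128 ≡ 1 (mod 449)
448^224 = 448^(128+64+32) ≡ 1 (mod 449).
Result is 1, so (-1/449) = 1.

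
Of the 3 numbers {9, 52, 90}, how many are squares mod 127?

(9/127) = +1 → QR.
(52/127) = +1 → QR.
(90/127) = -1 → non-residue.
Total quadratic residues among the 3: 2.

2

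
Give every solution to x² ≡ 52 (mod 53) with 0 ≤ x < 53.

53 ≡ 1 (mod 4), so we find a root by search.
Trying successive values, 23² = 529 ≡ 52 (mod 53). The other root is 53 − 23 = 30.

23, 30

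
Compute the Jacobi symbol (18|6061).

Pull out 2: since 6061 ≡ 5 (mod 8), (2/6061) = -1.
Reciprocity: 9 ≡ 1 and 6061 ≡ 1 (mod 4), so (9/6061) = +(6061/9).
Reduce top mod 9: now compute (4/9).
Pull out 2^2: since 9 ≡ 1 (mod 8), (2/9) = +1, so (2/9)^2 = +1.
Reached (1/9) = 1. Collecting the sign flips along the way, the symbol is -1.

-1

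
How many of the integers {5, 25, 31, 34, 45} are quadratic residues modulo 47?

(5/47) = -1 → non-residue.
(25/47) = +1 → QR.
(31/47) = -1 → non-residue.
(34/47) = +1 → QR.
(45/47) = -1 → non-residue.
Total quadratic residues among the 5: 2.

2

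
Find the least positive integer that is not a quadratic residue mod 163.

2

(2/163) = −1, so 2 is the smallest positive non-residue mod 163.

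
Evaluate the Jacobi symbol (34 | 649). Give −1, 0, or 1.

-1

Pull out 2: since 649 ≡ 1 (mod 8), (2/649) = +1.
Reciprocity: 17 ≡ 1 and 649 ≡ 1 (mod 4), so (17/649) = +(649/17).
Reduce top mod 17: now compute (3/17).
Reciprocity: 3 ≡ 3 and 17 ≡ 1 (mod 4), so (3/17) = +(17/3).
Reduce top mod 3: now compute (2/3).
Pull out 2: since 3 ≡ 3 (mod 8), (2/3) = -1.
Reached (1/3) = 1. Collecting the sign flips along the way, the symbol is -1.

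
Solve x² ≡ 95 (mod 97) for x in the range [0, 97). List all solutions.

17, 80

97 ≡ 1 (mod 4), so we find a root by search.
Trying successive values, 17² = 289 ≡ 95 (mod 97). The other root is 97 − 17 = 80.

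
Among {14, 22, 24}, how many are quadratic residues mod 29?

2

(14/29) = -1 → non-residue.
(22/29) = +1 → QR.
(24/29) = +1 → QR.
Total quadratic residues among the 3: 2.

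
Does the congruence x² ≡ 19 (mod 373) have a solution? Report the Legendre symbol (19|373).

Euler's criterion: (19/373) ≡ 19^186 (mod 373).
19^2 ≡ 361 (mod 373)
19^4 ≡ 144 (mod 373)
19^8 ≡ 221 (mod 373)
19^16 ≡ 351 (mod 373)
19^32 ≡ 111 (mod 373)
19^64 ≡ 12 (mod 373)
19^128 ≡ 144 (mod 373)
19^186 = 19^(128+32+16+8+2) ≡ 372 (mod 373).
Result is 372 ≡ −1, so (19/373) = −1.

-1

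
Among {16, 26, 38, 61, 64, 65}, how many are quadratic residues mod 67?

4

(16/67) = +1 → QR.
(26/67) = +1 → QR.
(38/67) = -1 → non-residue.
(61/67) = -1 → non-residue.
(64/67) = +1 → QR.
(65/67) = +1 → QR.
Total quadratic residues among the 6: 4.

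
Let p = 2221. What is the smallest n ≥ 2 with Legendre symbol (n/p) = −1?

(2/2221) = −1, so 2 is the smallest positive non-residue mod 2221.

2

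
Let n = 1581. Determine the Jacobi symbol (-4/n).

First reduce: -4 ≡ 1577 (mod 1581).
Reciprocity: 1577 ≡ 1 and 1581 ≡ 1 (mod 4), so (1577/1581) = +(1581/1577).
Reduce top mod 1577: now compute (4/1577).
Pull out 2^2: since 1577 ≡ 1 (mod 8), (2/1577) = +1, so (2/1577)^2 = +1.
Reached (1/1577) = 1. Collecting the sign flips along the way, the symbol is +1.

1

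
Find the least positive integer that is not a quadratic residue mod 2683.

2

(2/2683) = −1, so 2 is the smallest positive non-residue mod 2683.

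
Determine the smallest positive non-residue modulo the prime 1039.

3

(2/1039) = +1, so 2 is a residue.
(3/1039) = −1, so 3 is the smallest positive non-residue mod 1039.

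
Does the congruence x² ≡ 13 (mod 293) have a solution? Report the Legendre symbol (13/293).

Reciprocity: 13 ≡ 1 and 293 ≡ 1 (mod 4), so (13/293) = +(293/13).
Reduce top mod 13: now compute (7/13).
Reciprocity: 7 ≡ 3 and 13 ≡ 1 (mod 4), so (7/13) = +(13/7).
Reduce top mod 7: now compute (6/7).
Pull out 2: since 7 ≡ 7 (mod 8), (2/7) = +1.
Reciprocity: 3 ≡ 3 and 7 ≡ 3 (mod 4), so (3/7) = −(7/3).
Reduce top mod 3: now compute (1/3).
Reached (1/3) = 1. Collecting the sign flips along the way, the symbol is -1.

-1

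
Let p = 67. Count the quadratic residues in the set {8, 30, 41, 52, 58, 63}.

0

(8/67) = -1 → non-residue.
(30/67) = -1 → non-residue.
(41/67) = -1 → non-residue.
(52/67) = -1 → non-residue.
(58/67) = -1 → non-residue.
(63/67) = -1 → non-residue.
Total quadratic residues among the 6: 0.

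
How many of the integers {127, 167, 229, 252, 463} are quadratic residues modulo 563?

(127/563) = +1 → QR.
(167/563) = -1 → non-residue.
(229/563) = -1 → non-residue.
(252/563) = +1 → QR.
(463/563) = -1 → non-residue.
Total quadratic residues among the 5: 2.

2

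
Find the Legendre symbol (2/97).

Pull out 2: since 97 ≡ 1 (mod 8), (2/97) = +1.
Reached (1/97) = 1. Collecting the sign flips along the way, the symbol is +1.

1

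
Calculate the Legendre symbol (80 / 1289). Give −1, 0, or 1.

1

Pull out 2^4: since 1289 ≡ 1 (mod 8), (2/1289) = +1, so (2/1289)^4 = +1.
Reciprocity: 5 ≡ 1 and 1289 ≡ 1 (mod 4), so (5/1289) = +(1289/5).
Reduce top mod 5: now compute (4/5).
Pull out 2^2: since 5 ≡ 5 (mod 8), (2/5) = -1, so (2/5)^2 = +1.
Reached (1/5) = 1. Collecting the sign flips along the way, the symbol is +1.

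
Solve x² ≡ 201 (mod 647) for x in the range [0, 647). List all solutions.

Since 647 ≡ 3 (mod 4), a square root of 201 is 201^((647+1)/4) = 201^162 mod 647.
Repeated squaring: 201^2≡287, 201^4≡200, 201^8≡533, 201^16≡56, 201^32≡548, 201^64≡96, 201^128≡158 (mod 647).
201^162 = 201^(128+32+2) ≡ 279 (mod 647).
Check: 279² = 77841 ≡ 201 (mod 647). The two roots are 279 and 368.

279, 368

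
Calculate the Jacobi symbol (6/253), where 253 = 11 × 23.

-1

Pull out 2: since 253 ≡ 5 (mod 8), (2/253) = -1.
Reciprocity: 3 ≡ 3 and 253 ≡ 1 (mod 4), so (3/253) = +(253/3).
Reduce top mod 3: now compute (1/3).
Reached (1/3) = 1. Collecting the sign flips along the way, the symbol is -1.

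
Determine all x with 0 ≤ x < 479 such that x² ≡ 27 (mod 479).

93, 386

Since 479 ≡ 3 (mod 4), a square root of 27 is 27^((479+1)/4) = 27^120 mod 479.
Repeated squaring: 27^2≡250, 27^4≡230, 27^8≡210, 27^16≡32, 27^32≡66, 27^64≡45 (mod 479).
27^120 = 27^(64+32+16+8) ≡ 386 (mod 479).
Check: 386² = 148996 ≡ 27 (mod 479). The two roots are 93 and 386.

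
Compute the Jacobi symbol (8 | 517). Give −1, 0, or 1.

Pull out 2^3: since 517 ≡ 5 (mod 8), (2/517) = -1, so (2/517)^3 = -1.
Reached (1/517) = 1. Collecting the sign flips along the way, the symbol is -1.

-1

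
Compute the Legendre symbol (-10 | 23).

First reduce: -10 ≡ 13 (mod 23).
Reciprocity: 13 ≡ 1 and 23 ≡ 3 (mod 4), so (13/23) = +(23/13).
Reduce top mod 13: now compute (10/13).
Pull out 2: since 13 ≡ 5 (mod 8), (2/13) = -1.
Reciprocity: 5 ≡ 1 and 13 ≡ 1 (mod 4), so (5/13) = +(13/5).
Reduce top mod 5: now compute (3/5).
Reciprocity: 3 ≡ 3 and 5 ≡ 1 (mod 4), so (3/5) = +(5/3).
Reduce top mod 3: now compute (2/3).
Pull out 2: since 3 ≡ 3 (mod 8), (2/3) = -1.
Reached (1/3) = 1. Collecting the sign flips along the way, the symbol is +1.

1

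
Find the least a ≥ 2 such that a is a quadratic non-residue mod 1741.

(2/1741) = −1, so 2 is the smallest positive non-residue mod 1741.

2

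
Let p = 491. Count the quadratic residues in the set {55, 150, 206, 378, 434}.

(55/491) = +1 → QR.
(150/491) = -1 → non-residue.
(206/491) = +1 → QR.
(378/491) = +1 → QR.
(434/491) = +1 → QR.
Total quadratic residues among the 5: 4.

4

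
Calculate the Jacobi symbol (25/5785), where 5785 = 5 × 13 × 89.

Reciprocity: 25 ≡ 1 and 5785 ≡ 1 (mod 4), so (25/5785) = +(5785/25).
Reduce top mod 25: now compute (10/25).
Pull out 2: since 25 ≡ 1 (mod 8), (2/25) = +1.
Reciprocity: 5 ≡ 1 and 25 ≡ 1 (mod 4), so (5/25) = +(25/5).
Reduce top mod 5: now compute (0/5).
Top reduces to 0: gcd > 1, so the symbol is 0.

0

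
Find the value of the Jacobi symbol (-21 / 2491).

1

First reduce: -21 ≡ 2470 (mod 2491).
Pull out 2: since 2491 ≡ 3 (mod 8), (2/2491) = -1.
Reciprocity: 1235 ≡ 3 and 2491 ≡ 3 (mod 4), so (1235/2491) = −(2491/1235).
Reduce top mod 1235: now compute (21/1235).
Reciprocity: 21 ≡ 1 and 1235 ≡ 3 (mod 4), so (21/1235) = +(1235/21).
Reduce top mod 21: now compute (17/21).
Reciprocity: 17 ≡ 1 and 21 ≡ 1 (mod 4), so (17/21) = +(21/17).
Reduce top mod 17: now compute (4/17).
Pull out 2^2: since 17 ≡ 1 (mod 8), (2/17) = +1, so (2/17)^2 = +1.
Reached (1/17) = 1. Collecting the sign flips along the way, the symbol is +1.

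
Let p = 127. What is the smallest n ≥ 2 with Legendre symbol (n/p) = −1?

3

(2/127) = +1, so 2 is a residue.
(3/127) = −1, so 3 is the smallest positive non-residue mod 127.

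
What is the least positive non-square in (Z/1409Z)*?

(2/1409) = +1, so 2 is a residue.
(3/1409) = −1, so 3 is the smallest positive non-residue mod 1409.

3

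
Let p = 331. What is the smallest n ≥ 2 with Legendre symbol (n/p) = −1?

(2/331) = −1, so 2 is the smallest positive non-residue mod 331.

2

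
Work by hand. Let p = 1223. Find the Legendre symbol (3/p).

1

Reciprocity: 3 ≡ 3 and 1223 ≡ 3 (mod 4), so (3/1223) = −(1223/3).
Reduce top mod 3: now compute (2/3).
Pull out 2: since 3 ≡ 3 (mod 8), (2/3) = -1.
Reached (1/3) = 1. Collecting the sign flips along the way, the symbol is +1.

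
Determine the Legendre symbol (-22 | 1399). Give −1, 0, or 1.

First reduce: -22 ≡ 1377 (mod 1399).
Reciprocity: 1377 ≡ 1 and 1399 ≡ 3 (mod 4), so (1377/1399) = +(1399/1377).
Reduce top mod 1377: now compute (22/1377).
Pull out 2: since 1377 ≡ 1 (mod 8), (2/1377) = +1.
Reciprocity: 11 ≡ 3 and 1377 ≡ 1 (mod 4), so (11/1377) = +(1377/11).
Reduce top mod 11: now compute (2/11).
Pull out 2: since 11 ≡ 3 (mod 8), (2/11) = -1.
Reached (1/11) = 1. Collecting the sign flips along the way, the symbol is -1.

-1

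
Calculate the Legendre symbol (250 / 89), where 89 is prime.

First reduce: 250 ≡ 72 (mod 89).
Pull out 2^3: since 89 ≡ 1 (mod 8), (2/89) = +1, so (2/89)^3 = +1.
Reciprocity: 9 ≡ 1 and 89 ≡ 1 (mod 4), so (9/89) = +(89/9).
Reduce top mod 9: now compute (8/9).
Pull out 2^3: since 9 ≡ 1 (mod 8), (2/9) = +1, so (2/9)^3 = +1.
Reached (1/9) = 1. Collecting the sign flips along the way, the symbol is +1.

1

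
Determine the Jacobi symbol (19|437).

Reciprocity: 19 ≡ 3 and 437 ≡ 1 (mod 4), so (19/437) = +(437/19).
Reduce top mod 19: now compute (0/19).
Top reduces to 0: gcd > 1, so the symbol is 0.

0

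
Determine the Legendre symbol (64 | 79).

1

Euler's criterion: (64/79) ≡ 64^39 (mod 79).
64^2 ≡ 67 (mod 79)
64^4 ≡ 65 (mod 79)
64^8 ≡ 38 (mod 79)
64^16 ≡ 22 (mod 79)
64^32 ≡ 10 (mod 79)
64^39 = 64^(32+4+2+1) ≡ 1 (mod 79).
Result is 1, so (64/79) = 1.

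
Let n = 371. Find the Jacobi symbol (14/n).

0

Pull out 2: since 371 ≡ 3 (mod 8), (2/371) = -1.
Reciprocity: 7 ≡ 3 and 371 ≡ 3 (mod 4), so (7/371) = −(371/7).
Reduce top mod 7: now compute (0/7).
Top reduces to 0: gcd > 1, so the symbol is 0.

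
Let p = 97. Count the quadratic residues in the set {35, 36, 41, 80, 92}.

(35/97) = +1 → QR.
(36/97) = +1 → QR.
(41/97) = -1 → non-residue.
(80/97) = -1 → non-residue.
(92/97) = -1 → non-residue.
Total quadratic residues among the 5: 2.

2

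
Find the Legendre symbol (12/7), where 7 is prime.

First reduce: 12 ≡ 5 (mod 7).
Reciprocity: 5 ≡ 1 and 7 ≡ 3 (mod 4), so (5/7) = +(7/5).
Reduce top mod 5: now compute (2/5).
Pull out 2: since 5 ≡ 5 (mod 8), (2/5) = -1.
Reached (1/5) = 1. Collecting the sign flips along the way, the symbol is -1.

-1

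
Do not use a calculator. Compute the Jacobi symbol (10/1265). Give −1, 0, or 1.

Pull out 2: since 1265 ≡ 1 (mod 8), (2/1265) = +1.
Reciprocity: 5 ≡ 1 and 1265 ≡ 1 (mod 4), so (5/1265) = +(1265/5).
Reduce top mod 5: now compute (0/5).
Top reduces to 0: gcd > 1, so the symbol is 0.

0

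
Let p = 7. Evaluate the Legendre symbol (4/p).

Euler's criterion: (4/7) ≡ 4^3 (mod 7).
4^2 ≡ 2 (mod 7)
4^3 = 4^(2+1) ≡ 1 (mod 7).
Result is 1, so (4/7) = 1.

1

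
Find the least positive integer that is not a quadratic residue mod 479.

13

(2/479) = +1, so 2 is a residue.
(3/479) = +1, so 3 is a residue.
(4/479) = +1, so 4 is a residue.
(5/479) = +1, so 5 is a residue.
(6/479) = +1, so 6 is a residue.
(7/479) = +1, so 7 is a residue.
(8/479) = +1, so 8 is a residue.
(9/479) = +1, so 9 is a residue.
(10/479) = +1, so 10 is a residue.
(11/479) = +1, so 11 is a residue.
(12/479) = +1, so 12 is a residue.
(13/479) = −1, so 13 is the smallest positive non-residue mod 479.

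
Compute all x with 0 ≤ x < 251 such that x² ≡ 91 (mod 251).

Since 251 ≡ 3 (mod 4), a square root of 91 is 91^((251+1)/4) = 91^63 mod 251.
Repeated squaring: 91^2≡249, 91^4≡4, 91^8≡16, 91^16≡5, 91^32≡25 (mod 251).
91^63 = 91^(32+16+8+4+2+1) ≡ 51 (mod 251).
Check: 51² = 2601 ≡ 91 (mod 251). The two roots are 51 and 200.

51, 200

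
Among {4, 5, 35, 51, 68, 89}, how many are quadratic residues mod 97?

(4/97) = +1 → QR.
(5/97) = -1 → non-residue.
(35/97) = +1 → QR.
(51/97) = -1 → non-residue.
(68/97) = -1 → non-residue.
(89/97) = +1 → QR.
Total quadratic residues among the 6: 3.

3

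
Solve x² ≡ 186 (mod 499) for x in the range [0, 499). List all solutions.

175, 324

Since 499 ≡ 3 (mod 4), a square root of 186 is 186^((499+1)/4) = 186^125 mod 499.
Repeated squaring: 186^2≡165, 186^4≡279, 186^8≡496, 186^16≡9, 186^32≡81, 186^64≡74 (mod 499).
186^125 = 186^(64+32+16+8+4+1) ≡ 324 (mod 499).
Check: 324² = 104976 ≡ 186 (mod 499). The two roots are 175 and 324.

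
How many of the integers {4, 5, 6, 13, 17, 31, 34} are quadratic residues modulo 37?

2

(4/37) = +1 → QR.
(5/37) = -1 → non-residue.
(6/37) = -1 → non-residue.
(13/37) = -1 → non-residue.
(17/37) = -1 → non-residue.
(31/37) = -1 → non-residue.
(34/37) = +1 → QR.
Total quadratic residues among the 7: 2.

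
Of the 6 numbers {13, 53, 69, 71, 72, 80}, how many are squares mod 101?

3

(13/101) = +1 → QR.
(53/101) = -1 → non-residue.
(69/101) = -1 → non-residue.
(71/101) = +1 → QR.
(72/101) = -1 → non-residue.
(80/101) = +1 → QR.
Total quadratic residues among the 6: 3.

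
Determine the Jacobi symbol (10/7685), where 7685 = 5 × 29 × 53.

0

Pull out 2: since 7685 ≡ 5 (mod 8), (2/7685) = -1.
Reciprocity: 5 ≡ 1 and 7685 ≡ 1 (mod 4), so (5/7685) = +(7685/5).
Reduce top mod 5: now compute (0/5).
Top reduces to 0: gcd > 1, so the symbol is 0.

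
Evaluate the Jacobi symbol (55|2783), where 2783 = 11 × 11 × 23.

Reciprocity: 55 ≡ 3 and 2783 ≡ 3 (mod 4), so (55/2783) = −(2783/55).
Reduce top mod 55: now compute (33/55).
Reciprocity: 33 ≡ 1 and 55 ≡ 3 (mod 4), so (33/55) = +(55/33).
Reduce top mod 33: now compute (22/33).
Pull out 2: since 33 ≡ 1 (mod 8), (2/33) = +1.
Reciprocity: 11 ≡ 3 and 33 ≡ 1 (mod 4), so (11/33) = +(33/11).
Reduce top mod 11: now compute (0/11).
Top reduces to 0: gcd > 1, so the symbol is 0.

0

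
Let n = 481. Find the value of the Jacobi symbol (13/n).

0

Reciprocity: 13 ≡ 1 and 481 ≡ 1 (mod 4), so (13/481) = +(481/13).
Reduce top mod 13: now compute (0/13).
Top reduces to 0: gcd > 1, so the symbol is 0.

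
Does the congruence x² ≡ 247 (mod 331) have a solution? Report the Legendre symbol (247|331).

-1

Euler's criterion: (247/331) ≡ 247^165 (mod 331).
247^2 ≡ 105 (mod 331)
247^4 ≡ 102 (mod 331)
247^8 ≡ 143 (mod 331)
247^16 ≡ 258 (mod 331)
247^32 ≡ 33 (mod 331)
247^64 ≡ 96 (mod 331)
247^128 ≡ 279 (mod 331)
247^165 = 247^(128+32+4+1) ≡ 330 (mod 331).
Result is 330 ≡ −1, so (247/331) = −1.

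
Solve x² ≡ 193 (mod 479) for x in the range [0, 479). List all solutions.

Since 479 ≡ 3 (mod 4), a square root of 193 is 193^((479+1)/4) = 193^120 mod 479.
Repeated squaring: 193^2≡366, 193^4≡315, 193^8≡72, 193^16≡394, 193^32≡40, 193^64≡163 (mod 479).
193^120 = 193^(64+32+16+8) ≡ 216 (mod 479).
Check: 216² = 46656 ≡ 193 (mod 479). The two roots are 216 and 263.

216, 263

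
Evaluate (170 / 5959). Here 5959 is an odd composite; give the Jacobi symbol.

1

Pull out 2: since 5959 ≡ 7 (mod 8), (2/5959) = +1.
Reciprocity: 85 ≡ 1 and 5959 ≡ 3 (mod 4), so (85/5959) = +(5959/85).
Reduce top mod 85: now compute (9/85).
Reciprocity: 9 ≡ 1 and 85 ≡ 1 (mod 4), so (9/85) = +(85/9).
Reduce top mod 9: now compute (4/9).
Pull out 2^2: since 9 ≡ 1 (mod 8), (2/9) = +1, so (2/9)^2 = +1.
Reached (1/9) = 1. Collecting the sign flips along the way, the symbol is +1.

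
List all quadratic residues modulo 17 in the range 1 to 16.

1 2 4 8 9 13 15 16

Square k = 1,…,8 (k and 17−k give the same square):
1²=1, 2²=4, 3²=9, 4²=16, 5²≡8, 6²≡2, 7²≡15, 8²≡13 (mod 17).
So the quadratic residues mod 17 are {1, 2, 4, 8, 9, 13, 15, 16}.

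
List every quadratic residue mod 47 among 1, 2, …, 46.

1 2 3 4 6 7 8 9 12 14 16 17 18 21 24 25 27 28 32 34 36 37 42

Square k = 1,…,23 (k and 47−k give the same square):
1²=1, 2²=4, 3²=9, 4²=16, 5²=25, 6²=36, 7²≡2, 8²≡17, 9²≡34, 10²≡6, 11²≡27, 12²≡3, 13²≡28, 14²≡8, 15²≡37, 16²≡21, 17²≡7, 18²≡42, 19²≡32, 20²≡24, 21²≡18, 22²≡14, 23²≡12 (mod 47).
So the quadratic residues mod 47 are {1, 2, 3, 4, 6, 7, 8, 9, 12, 14, 16, 17, 18, 21, 24, 25, 27, 28, 32, 34, 36, 37, 42}.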